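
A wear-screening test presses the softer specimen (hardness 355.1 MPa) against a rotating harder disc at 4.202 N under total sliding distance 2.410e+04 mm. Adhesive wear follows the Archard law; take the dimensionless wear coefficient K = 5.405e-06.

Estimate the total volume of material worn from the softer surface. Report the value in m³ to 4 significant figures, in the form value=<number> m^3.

value=1.541e-12 m^3

The computation carries full precision. Intermediates are shown rounded — rounded just once to four significant digits.
Total distance L = 2.410e+04 mm = 24.10 m.
Hardness H = 355.1 MPa = 3.551e+08 Pa.
Working in SI base units: W = 4.202 N, H = 3.551e+08 Pa, K = 5.405e-06.
Worn volume V = K·W·L/H = 5.405e-06 · 4.202 · 24.10 / 3.551e+08 = 1.541e-12 m³.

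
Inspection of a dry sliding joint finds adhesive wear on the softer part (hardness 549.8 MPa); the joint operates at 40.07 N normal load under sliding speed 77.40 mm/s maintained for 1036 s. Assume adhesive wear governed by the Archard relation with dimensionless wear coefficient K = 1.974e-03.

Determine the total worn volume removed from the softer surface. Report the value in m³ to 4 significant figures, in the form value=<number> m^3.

The intermediates are printed rounded; the computation runs at full precision. Rounded once at the end, at 4 significant figures.
Convert: Sliding speed v = 77.40 mm/s = 0.07740 m/s. Sliding distance L = v·t = 0.07740 m/s × 1036 s = 80.19 m.
Convert: Hardness H = 549.8 MPa = 5.498e+08 Pa.
As SI base values: W = 40.07 N, H = 5.498e+08 Pa, K = 1.974e-03.
Volume removed: V = K·W·L/H = 1.974e-03 · 40.07 · 80.19 / 5.498e+08 = 1.154e-08 m³.

value=1.154e-08 m^3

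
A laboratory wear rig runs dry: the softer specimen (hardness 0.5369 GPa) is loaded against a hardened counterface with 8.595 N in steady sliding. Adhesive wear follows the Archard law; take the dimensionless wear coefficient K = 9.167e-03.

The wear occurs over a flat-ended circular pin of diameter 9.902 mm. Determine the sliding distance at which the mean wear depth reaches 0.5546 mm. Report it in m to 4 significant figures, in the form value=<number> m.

value=291.0 m

The algebra maintains full precision. Displayed values are rounded — one last rounding to four significant digits.
Convert: Hardness H = 0.5369 GPa = 5.369e+08 Pa.
Convert: Pin diameter d = 9.902 mm = 0.009902 m. Contact area A = π·d²/4 = π·(0.009902 m)²/4 = 7.701e-05 m².
Convert: Depth limit h_lim = 0.5546 mm = 5.546e-04 m.
Working in SI base units: W = 8.595 N, H = 5.369e+08 Pa, K = 9.167e-03.
At the depth limit, V_lim = h_lim·A = 5.546e-04 · 7.701e-05 = 4.271e-08 m³.
So the life L = V_lim·H/(K·W) = 4.271e-08 · 5.369e+08 / (9.167e-03 · 8.595) = 291.0 m.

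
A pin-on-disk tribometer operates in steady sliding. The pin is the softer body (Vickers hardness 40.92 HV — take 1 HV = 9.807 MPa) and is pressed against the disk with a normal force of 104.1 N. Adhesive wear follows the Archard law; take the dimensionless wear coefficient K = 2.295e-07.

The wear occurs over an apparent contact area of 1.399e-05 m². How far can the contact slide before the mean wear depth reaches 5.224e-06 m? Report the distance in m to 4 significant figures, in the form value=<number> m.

Intermediate values are shown rounded; the algebra runs at exact precision. Rounded once at the end: four significant digits.
Hardness H = 40.92 HV × 9.807 MPa/HV = 401.3 MPa = 4.013e+08 Pa.
Collected in SI base units: W = 104.1 N, H = 4.013e+08 Pa, K = 2.295e-07.
Permissible volume V_lim = h_lim·A = 5.224e-06 · 1.399e-05 = 7.308e-11 m³.
Sliding life L = V_lim·H/(K·W) = 7.308e-11 · 4.013e+08 / (2.295e-07 · 104.1) = 1228 m.

value=1228 m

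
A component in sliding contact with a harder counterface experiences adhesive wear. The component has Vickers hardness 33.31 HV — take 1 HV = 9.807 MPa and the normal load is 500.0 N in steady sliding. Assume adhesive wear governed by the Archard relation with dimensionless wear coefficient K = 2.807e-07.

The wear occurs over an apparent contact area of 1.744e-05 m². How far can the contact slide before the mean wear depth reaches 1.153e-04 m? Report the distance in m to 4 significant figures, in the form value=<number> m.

Displayed values are rounded; all working math runs at full float precision — one final rounding to four significant digits.
Hardness H = 33.31 HV × 9.807 MPa/HV = 326.7 MPa = 3.267e+08 Pa.
Expressed in SI base units: W = 500.0 N, H = 3.267e+08 Pa, K = 2.807e-07.
At the depth limit, V_lim = h_lim·A = 1.153e-04 · 1.744e-05 = 2.011e-09 m³.
Inverting, life L = V_lim·H/(K·W) = 2.011e-09 · 3.267e+08 / (2.807e-07 · 500.0) = 4680 m.

value=4680 m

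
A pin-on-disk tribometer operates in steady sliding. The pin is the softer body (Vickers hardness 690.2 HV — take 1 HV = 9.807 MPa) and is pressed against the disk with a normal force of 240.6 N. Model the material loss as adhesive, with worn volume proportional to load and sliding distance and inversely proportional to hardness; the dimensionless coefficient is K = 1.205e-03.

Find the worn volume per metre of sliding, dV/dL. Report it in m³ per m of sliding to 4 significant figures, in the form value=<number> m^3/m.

value=4.283e-11 m^3/m

Each operation carries full float precision, and displayed values are rounded; a lone final rounding to four significant figures.
Hardness H = 690.2 HV × 9.807 MPa/HV = 6769 MPa = 6.769e+09 Pa.
Restated in SI base units: W = 240.6 N, H = 6.769e+09 Pa, K = 1.205e-03.
Rate of wear dV/dL = K·W/H (independent of L): 1.205e-03 · 240.6 / 6.769e+09 = 4.283e-11 m³/m.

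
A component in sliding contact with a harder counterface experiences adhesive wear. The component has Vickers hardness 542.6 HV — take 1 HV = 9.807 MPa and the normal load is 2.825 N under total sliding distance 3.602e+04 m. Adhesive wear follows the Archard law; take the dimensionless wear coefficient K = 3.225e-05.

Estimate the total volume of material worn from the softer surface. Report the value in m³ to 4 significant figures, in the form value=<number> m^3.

All arithmetic carries full float precision, and intermediate values are shown rounded — rounded just once: 4 significant figures.
Hardness H = 542.6 HV × 9.807 MPa/HV = 5321 MPa = 5.321e+09 Pa.
Working in SI base units: W = 2.825 N, H = 5.321e+09 Pa, K = 3.225e-05.
Volume removed: V = K·W·L/H = 3.225e-05 · 2.825 · 3.602e+04 / 5.321e+09 = 6.167e-10 m³.

value=6.167e-10 m^3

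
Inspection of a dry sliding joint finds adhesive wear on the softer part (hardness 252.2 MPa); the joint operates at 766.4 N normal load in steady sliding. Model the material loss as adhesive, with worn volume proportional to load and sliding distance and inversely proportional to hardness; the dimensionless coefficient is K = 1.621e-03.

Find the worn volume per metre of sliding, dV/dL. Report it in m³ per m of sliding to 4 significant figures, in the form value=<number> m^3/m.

value=4.926e-09 m^3/m

The intermediates are shown rounded, and each operation keeps full precision, and rounded just once, at 4 significant digits.
Convert: Hardness H = 252.2 MPa = 2.522e+08 Pa.
SI base units throughout: W = 766.4 N, H = 2.522e+08 Pa, K = 1.621e-03.
Sliding wear rate dV/dL = K·W/H (no L dependence): 1.621e-03 · 766.4 / 2.522e+08 = 4.926e-09 m³/m.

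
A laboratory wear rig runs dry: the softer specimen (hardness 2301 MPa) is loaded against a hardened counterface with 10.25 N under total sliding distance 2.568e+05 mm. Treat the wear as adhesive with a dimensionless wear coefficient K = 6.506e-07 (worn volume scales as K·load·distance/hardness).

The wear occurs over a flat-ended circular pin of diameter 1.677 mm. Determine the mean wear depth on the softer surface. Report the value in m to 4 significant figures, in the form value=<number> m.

Intermediate values are displayed rounded. The computation carries full precision. Rounded just once, at four significant figures.
Convert: Distance L = 2.568e+05 mm = 256.8 m.
Convert: Hardness H = 2301 MPa = 2.301e+09 Pa.
Convert: Pin diameter d = 1.677 mm = 0.001677 m. Contact area A = π·d²/4 = π·(0.001677 m)²/4 = 2.209e-06 m².
Working in SI base units: W = 10.25 N, H = 2.301e+09 Pa, K = 6.506e-07.
The Archard volume V = K·W·L/H = 6.506e-07 · 10.25 · 256.8 / 2.301e+09 = 7.442e-13 m³.
Wear depth h = V/A = 7.442e-13 / 2.209e-06 = 3.369e-07 m.

value=3.369e-07 m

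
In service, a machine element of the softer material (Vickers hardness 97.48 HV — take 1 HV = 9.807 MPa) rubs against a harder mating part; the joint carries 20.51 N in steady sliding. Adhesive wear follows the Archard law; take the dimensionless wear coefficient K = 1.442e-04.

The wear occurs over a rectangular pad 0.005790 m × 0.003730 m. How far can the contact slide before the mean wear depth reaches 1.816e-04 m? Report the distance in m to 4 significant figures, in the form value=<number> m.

The intermediates are printed rounded — each operation keeps full precision, and one final rounding, at four significant figures.
Hardness H = 97.48 HV × 9.807 MPa/HV = 956.0 MPa = 9.560e+08 Pa.
Contact area A = 0.005790 m × 0.003730 m = 2.160e-05 m².
As SI base values: W = 20.51 N, H = 9.560e+08 Pa, K = 1.442e-04.
Wearable volume V_lim = h_lim·A = 1.816e-04 · 2.160e-05 = 3.922e-09 m³.
So the life L = V_lim·H/(K·W) = 3.922e-09 · 9.560e+08 / (1.442e-04 · 20.51) = 1268 m.

value=1268 m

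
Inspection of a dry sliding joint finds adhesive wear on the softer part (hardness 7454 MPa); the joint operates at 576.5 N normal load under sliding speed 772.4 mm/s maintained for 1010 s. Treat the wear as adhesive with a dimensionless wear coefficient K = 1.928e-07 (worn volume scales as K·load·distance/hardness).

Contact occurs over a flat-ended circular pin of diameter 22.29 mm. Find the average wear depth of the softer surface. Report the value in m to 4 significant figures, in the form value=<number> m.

value=2.981e-08 m

All working math runs at exact precision; printed values are rounded; a lone final rounding to four significant digits.
Sliding speed v = 772.4 mm/s = 0.7724 m/s. Distance L = v·t = 0.7724 m/s × 1010 s = 780.1 m.
Hardness H = 7454 MPa = 7.454e+09 Pa.
Pin diameter d = 22.29 mm = 0.02229 m. Contact area A = π·d²/4 = π·(0.02229 m)²/4 = 3.902e-04 m².
Collected in SI base units: W = 576.5 N, H = 7.454e+09 Pa, K = 1.928e-07.
Archard relation: V = K·W·L/H = 1.928e-07 · 576.5 · 780.1 / 7.454e+09 = 1.163e-11 m³.
Average depth h = V/A = 1.163e-11 / 3.902e-04 = 2.981e-08 m.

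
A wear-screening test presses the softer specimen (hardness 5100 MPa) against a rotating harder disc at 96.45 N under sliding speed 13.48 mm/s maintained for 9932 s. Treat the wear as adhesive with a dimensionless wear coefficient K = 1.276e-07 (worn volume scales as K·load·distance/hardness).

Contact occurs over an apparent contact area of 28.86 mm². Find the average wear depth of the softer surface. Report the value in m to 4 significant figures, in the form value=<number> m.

value=1.119e-08 m

All working math runs at full precision. The intermediates appear rounded. Rounded once at the end: 4 significant figures.
Sliding speed v = 13.48 mm/s = 0.01348 m/s. Sliding distance L = v·t = 0.01348 m/s × 9932 s = 133.9 m.
Hardness H = 5100 MPa = 5.100e+09 Pa.
Contact area A = 28.86 mm² = 2.886e-05 m².
Working in SI base units: W = 96.45 N, H = 5.100e+09 Pa, K = 1.276e-07.
Archard relation: V = K·W·L/H = 1.276e-07 · 96.45 · 133.9 / 5.100e+09 = 3.231e-13 m³.
Wear depth h = V/A = 3.231e-13 / 2.886e-05 = 1.119e-08 m.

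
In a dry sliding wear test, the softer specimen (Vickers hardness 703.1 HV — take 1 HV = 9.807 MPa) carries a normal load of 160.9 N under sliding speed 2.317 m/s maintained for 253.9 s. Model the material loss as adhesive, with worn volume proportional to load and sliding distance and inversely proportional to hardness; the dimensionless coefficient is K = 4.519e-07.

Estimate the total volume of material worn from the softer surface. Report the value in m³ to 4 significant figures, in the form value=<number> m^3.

value=6.203e-12 m^3

The algebra keeps exact precision, and intermediates are displayed rounded — one last rounding: 4 significant digits.
Convert: Distance covered L = v·t = 2.317 m/s × 253.9 s = 588.3 m.
Convert: Hardness H = 703.1 HV × 9.807 MPa/HV = 6895 MPa = 6.895e+09 Pa.
SI base units throughout: W = 160.9 N, H = 6.895e+09 Pa, K = 4.519e-07.
Archard volume V = K·W·L/H = 4.519e-07 · 160.9 · 588.3 / 6.895e+09 = 6.203e-12 m³.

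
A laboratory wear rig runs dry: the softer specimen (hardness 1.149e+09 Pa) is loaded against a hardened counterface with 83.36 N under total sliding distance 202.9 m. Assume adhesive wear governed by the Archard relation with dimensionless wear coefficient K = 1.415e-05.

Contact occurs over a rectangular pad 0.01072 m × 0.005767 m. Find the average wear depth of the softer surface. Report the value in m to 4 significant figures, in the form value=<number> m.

value=3.369e-06 m

Each operation holds exact precision; shown intermediates are rounded; rounded just once: four significant digits.
Convert: Contact area A = 0.01072 m × 0.005767 m = 6.182e-05 m².
Restated in SI base units: W = 83.36 N, H = 1.149e+09 Pa, K = 1.415e-05.
Apply Archard: V = K·W·L/H = 1.415e-05 · 83.36 · 202.9 / 1.149e+09 = 2.083e-10 m³.
Mean depth h = V/A = 2.083e-10 / 6.182e-05 = 3.369e-06 m.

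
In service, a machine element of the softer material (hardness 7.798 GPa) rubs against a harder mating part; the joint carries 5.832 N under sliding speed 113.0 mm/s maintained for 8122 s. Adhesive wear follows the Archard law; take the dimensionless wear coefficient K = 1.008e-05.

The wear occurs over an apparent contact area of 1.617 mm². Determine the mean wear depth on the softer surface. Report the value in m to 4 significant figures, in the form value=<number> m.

Each operation carries exact precision; intermediate values are displayed rounded. Rounded once at the end: 4 significant figures.
Sliding speed v = 113.0 mm/s = 0.1130 m/s. The distance L = v·t = 0.1130 m/s × 8122 s = 917.8 m.
Hardness H = 7.798 GPa = 7.798e+09 Pa.
Contact area A = 1.617 mm² = 1.617e-06 m².
In SI base units: W = 5.832 N, H = 7.798e+09 Pa, K = 1.008e-05.
Worn volume V = K·W·L/H = 1.008e-05 · 5.832 · 917.8 / 7.798e+09 = 6.919e-12 m³.
Mean depth h = V/A = 6.919e-12 / 1.617e-06 = 4.279e-06 m.

value=4.279e-06 m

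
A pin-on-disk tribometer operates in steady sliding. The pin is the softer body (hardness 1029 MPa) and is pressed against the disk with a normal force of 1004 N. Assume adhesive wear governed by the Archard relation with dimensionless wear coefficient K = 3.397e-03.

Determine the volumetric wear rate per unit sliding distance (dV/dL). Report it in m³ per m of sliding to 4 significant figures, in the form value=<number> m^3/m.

value=3.314e-09 m^3/m

Intermediate values appear rounded, and all arithmetic maintains full float precision, and rounded once at the end: four significant digits.
Hardness H = 1029 MPa = 1.029e+09 Pa.
In SI base units, W = 1004 N, H = 1.029e+09 Pa, K = 3.397e-03.
The wear rate dV/dL = K·W/H — distance-free: 3.397e-03 · 1004 / 1.029e+09 = 3.314e-09 m³/m.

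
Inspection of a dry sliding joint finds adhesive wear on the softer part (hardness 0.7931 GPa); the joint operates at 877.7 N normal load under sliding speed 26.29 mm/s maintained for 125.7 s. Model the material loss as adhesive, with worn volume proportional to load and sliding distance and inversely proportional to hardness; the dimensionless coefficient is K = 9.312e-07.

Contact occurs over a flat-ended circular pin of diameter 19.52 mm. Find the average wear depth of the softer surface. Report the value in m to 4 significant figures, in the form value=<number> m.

Each operation runs at exact precision, and intermediates are shown rounded, and a lone final rounding to four significant figures.
Sliding speed v = 26.29 mm/s = 0.02629 m/s. The distance L = v·t = 0.02629 m/s × 125.7 s = 3.305 m.
Hardness H = 0.7931 GPa = 7.931e+08 Pa.
Pin diameter d = 19.52 mm = 0.01952 m. Contact area A = π·d²/4 = π·(0.01952 m)²/4 = 2.993e-04 m².
Restated in SI base units: W = 877.7 N, H = 7.931e+08 Pa, K = 9.312e-07.
Apply Archard: V = K·W·L/H = 9.312e-07 · 877.7 · 3.305 / 7.931e+08 = 3.406e-12 m³.
Depth h = V/A = 3.406e-12 / 2.993e-04 = 1.138e-08 m.

value=1.138e-08 m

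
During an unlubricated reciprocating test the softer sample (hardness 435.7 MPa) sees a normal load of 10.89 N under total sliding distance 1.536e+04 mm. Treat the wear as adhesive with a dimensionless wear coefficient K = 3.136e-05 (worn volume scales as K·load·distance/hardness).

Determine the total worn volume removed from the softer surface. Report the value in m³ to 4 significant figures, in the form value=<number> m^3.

value=1.204e-11 m^3

Intermediates are displayed rounded. Every step carries full precision; a lone final rounding, at four significant digits.
Convert: Distance covered L = 1.536e+04 mm = 15.36 m.
Convert: Hardness H = 435.7 MPa = 4.357e+08 Pa.
In SI base units, W = 10.89 N, H = 4.357e+08 Pa, K = 3.136e-05.
Archard volume V = K·W·L/H = 3.136e-05 · 10.89 · 15.36 / 4.357e+08 = 1.204e-11 m³.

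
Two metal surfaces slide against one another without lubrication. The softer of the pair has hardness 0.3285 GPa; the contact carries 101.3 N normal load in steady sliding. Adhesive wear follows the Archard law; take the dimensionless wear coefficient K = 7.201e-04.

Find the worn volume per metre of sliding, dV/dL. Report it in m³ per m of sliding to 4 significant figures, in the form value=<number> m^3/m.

The intermediates are printed rounded; all arithmetic maintains full float precision; rounded once at the end, at four significant figures.
Convert: Hardness H = 0.3285 GPa = 3.285e+08 Pa.
Restated in SI base units: W = 101.3 N, H = 3.285e+08 Pa, K = 7.201e-04.
Rate of wear dV/dL = K·W/H, per unit distance: 7.201e-04 · 101.3 / 3.285e+08 = 2.221e-10 m³/m.

value=2.221e-10 m^3/m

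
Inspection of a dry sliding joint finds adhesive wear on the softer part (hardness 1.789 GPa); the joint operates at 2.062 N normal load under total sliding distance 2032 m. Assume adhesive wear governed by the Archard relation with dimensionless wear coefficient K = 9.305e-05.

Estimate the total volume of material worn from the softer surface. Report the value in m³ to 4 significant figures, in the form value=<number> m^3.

Intermediates are displayed rounded. The algebra maintains full precision — a lone final rounding, at four significant digits.
Hardness H = 1.789 GPa = 1.789e+09 Pa.
Working in SI base units: W = 2.062 N, H = 1.789e+09 Pa, K = 9.305e-05.
Archard volume V = K·W·L/H = 9.305e-05 · 2.062 · 2032 / 1.789e+09 = 2.179e-10 m³.

value=2.179e-10 m^3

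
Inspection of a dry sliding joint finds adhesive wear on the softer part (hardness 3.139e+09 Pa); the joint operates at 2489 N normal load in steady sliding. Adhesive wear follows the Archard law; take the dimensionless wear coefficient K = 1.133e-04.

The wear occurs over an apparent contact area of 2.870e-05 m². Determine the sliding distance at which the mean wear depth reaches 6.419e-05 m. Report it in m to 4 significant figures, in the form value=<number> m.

Intermediate values appear rounded. Every step maintains exact precision. Rounded once at the end: 4 significant figures.
Expressed in SI base units: W = 2489 N, H = 3.139e+09 Pa, K = 1.133e-04.
At the depth limit, V_lim = h_lim·A = 6.419e-05 · 2.870e-05 = 1.842e-09 m³.
Life L = V_lim·H/(K·W) = 1.842e-09 · 3.139e+09 / (1.133e-04 · 2489) = 20.51 m.

value=20.51 m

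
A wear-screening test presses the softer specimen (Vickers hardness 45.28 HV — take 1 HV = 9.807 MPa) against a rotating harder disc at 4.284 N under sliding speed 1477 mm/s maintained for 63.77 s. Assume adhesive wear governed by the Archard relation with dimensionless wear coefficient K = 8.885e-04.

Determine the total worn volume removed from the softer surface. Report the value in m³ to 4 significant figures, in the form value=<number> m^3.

Displayed values are rounded, and all working math carries full float precision, and a single final rounding to 4 significant figures.
Convert: Sliding speed v = 1477 mm/s = 1.477 m/s. The distance L = v·t = 1.477 m/s × 63.77 s = 94.19 m.
Convert: Hardness H = 45.28 HV × 9.807 MPa/HV = 444.1 MPa = 4.441e+08 Pa.
SI base units throughout: W = 4.284 N, H = 4.441e+08 Pa, K = 8.885e-04.
Volume removed: V = K·W·L/H = 8.885e-04 · 4.284 · 94.19 / 4.441e+08 = 8.073e-10 m³.

value=8.073e-10 m^3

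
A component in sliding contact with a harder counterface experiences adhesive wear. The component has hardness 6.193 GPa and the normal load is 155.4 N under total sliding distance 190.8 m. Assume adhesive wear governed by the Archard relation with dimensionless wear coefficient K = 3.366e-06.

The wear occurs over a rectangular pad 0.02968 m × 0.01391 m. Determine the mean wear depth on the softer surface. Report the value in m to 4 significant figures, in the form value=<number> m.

The intermediates are shown rounded — the algebra maintains full precision, and rounded once at the end: 4 significant digits.
Hardness H = 6.193 GPa = 6.193e+09 Pa.
Contact area A = 0.02968 m × 0.01391 m = 4.128e-04 m².
SI base units throughout: W = 155.4 N, H = 6.193e+09 Pa, K = 3.366e-06.
By Archard's law, V = K·W·L/H = 3.366e-06 · 155.4 · 190.8 / 6.193e+09 = 1.612e-11 m³.
Depth of wear h = V/A = 1.612e-11 / 4.128e-04 = 3.903e-08 m.

value=3.903e-08 m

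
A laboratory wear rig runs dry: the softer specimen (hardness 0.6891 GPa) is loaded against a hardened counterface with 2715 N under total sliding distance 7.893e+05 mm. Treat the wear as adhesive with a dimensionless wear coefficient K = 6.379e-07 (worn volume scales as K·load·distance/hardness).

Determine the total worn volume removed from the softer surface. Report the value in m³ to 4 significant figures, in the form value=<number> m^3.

Every step carries exact precision; the intermediates are displayed rounded, and a lone final rounding: four significant figures.
The distance L = 7.893e+05 mm = 789.3 m.
Hardness H = 0.6891 GPa = 6.891e+08 Pa.
In SI base units: W = 2715 N, H = 6.891e+08 Pa, K = 6.379e-07.
Archard volume V = K·W·L/H = 6.379e-07 · 2715 · 789.3 / 6.891e+08 = 1.984e-09 m³.

value=1.984e-09 m^3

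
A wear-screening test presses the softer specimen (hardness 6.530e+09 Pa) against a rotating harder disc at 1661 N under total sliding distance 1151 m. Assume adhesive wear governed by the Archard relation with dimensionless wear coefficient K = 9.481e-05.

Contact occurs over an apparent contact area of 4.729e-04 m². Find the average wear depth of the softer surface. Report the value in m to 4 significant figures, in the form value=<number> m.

Intermediate values are shown rounded. All working math keeps full precision; one final rounding, at four significant figures.
Expressed in SI base units: W = 1661 N, H = 6.530e+09 Pa, K = 9.481e-05.
By Archard's law, V = K·W·L/H = 9.481e-05 · 1661 · 1151 / 6.530e+09 = 2.776e-08 m³.
Depth h = V/A = 2.776e-08 / 4.729e-04 = 5.870e-05 m.

value=5.870e-05 m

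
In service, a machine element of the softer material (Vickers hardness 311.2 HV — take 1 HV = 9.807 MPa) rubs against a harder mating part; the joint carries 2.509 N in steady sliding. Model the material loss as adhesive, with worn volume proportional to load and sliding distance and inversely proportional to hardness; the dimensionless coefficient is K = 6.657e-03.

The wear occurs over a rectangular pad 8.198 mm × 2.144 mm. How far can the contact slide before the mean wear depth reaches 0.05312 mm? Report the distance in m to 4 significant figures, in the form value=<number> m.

Displayed values are rounded, and the computation keeps full precision — rounded just once to 4 significant digits.
Convert: Hardness H = 311.2 HV × 9.807 MPa/HV = 3052 MPa = 3.052e+09 Pa.
Convert: Pad sides 8.198 mm × 2.144 mm = 0.008198 m × 0.002144 m. Contact area A = 0.008198 m × 0.002144 m = 1.758e-05 m².
Convert: Depth limit h_lim = 0.05312 mm = 5.312e-05 m.
SI base units throughout: W = 2.509 N, H = 3.052e+09 Pa, K = 6.657e-03.
Wearable volume V_lim = h_lim·A = 5.312e-05 · 1.758e-05 = 9.337e-10 m³.
Thus life L = V_lim·H/(K·W) = 9.337e-10 · 3.052e+09 / (6.657e-03 · 2.509) = 170.6 m.

value=170.6 m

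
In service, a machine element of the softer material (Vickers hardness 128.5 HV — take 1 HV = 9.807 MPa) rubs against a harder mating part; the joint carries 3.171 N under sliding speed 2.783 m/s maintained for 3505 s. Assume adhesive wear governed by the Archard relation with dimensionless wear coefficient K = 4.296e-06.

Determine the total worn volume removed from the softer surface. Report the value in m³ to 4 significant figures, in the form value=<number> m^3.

value=1.054e-10 m^3

The algebra holds full precision — intermediates are printed rounded; one last rounding to four significant figures.
Total distance L = v·t = 2.783 m/s × 3505 s = 9754 m.
Hardness H = 128.5 HV × 9.807 MPa/HV = 1260 MPa = 1.260e+09 Pa.
Expressed in SI base units: W = 3.171 N, H = 1.260e+09 Pa, K = 4.296e-06.
Worn volume V = K·W·L/H = 4.296e-06 · 3.171 · 9754 / 1.260e+09 = 1.054e-10 m³.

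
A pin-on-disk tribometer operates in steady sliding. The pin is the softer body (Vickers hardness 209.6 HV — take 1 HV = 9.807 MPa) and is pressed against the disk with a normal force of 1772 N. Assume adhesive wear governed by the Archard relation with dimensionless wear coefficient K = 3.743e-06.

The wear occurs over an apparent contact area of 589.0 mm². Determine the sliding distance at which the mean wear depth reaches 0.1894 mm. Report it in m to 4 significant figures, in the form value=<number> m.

Intermediates are shown rounded, and the algebra holds exact precision, and rounded just once: four significant figures.
Convert: Hardness H = 209.6 HV × 9.807 MPa/HV = 2056 MPa = 2.056e+09 Pa.
Convert: Contact area A = 589.0 mm² = 5.890e-04 m².
Convert: Depth limit h_lim = 0.1894 mm = 1.894e-04 m.
In SI base units: W = 1772 N, H = 2.056e+09 Pa, K = 3.743e-06.
Limit volume V_lim = h_lim·A = 1.894e-04 · 5.890e-04 = 1.116e-07 m³.
Thus life L = V_lim·H/(K·W) = 1.116e-07 · 2.056e+09 / (3.743e-06 · 1772) = 3.457e+04 m.

value=3.457e+04 m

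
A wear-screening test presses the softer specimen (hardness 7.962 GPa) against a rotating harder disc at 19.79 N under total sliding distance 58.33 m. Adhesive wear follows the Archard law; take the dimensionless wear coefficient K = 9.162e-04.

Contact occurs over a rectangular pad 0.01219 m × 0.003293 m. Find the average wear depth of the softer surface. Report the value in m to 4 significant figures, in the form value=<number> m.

value=3.309e-06 m

Each operation keeps full float precision — intermediates are shown rounded. Rounded just once: four significant digits.
Convert: Hardness H = 7.962 GPa = 7.962e+09 Pa.
Convert: Contact area A = 0.01219 m × 0.003293 m = 4.014e-05 m².
Expressed in SI base units: W = 19.79 N, H = 7.962e+09 Pa, K = 9.162e-04.
Archard relation: V = K·W·L/H = 9.162e-04 · 19.79 · 58.33 / 7.962e+09 = 1.328e-10 m³.
Wear depth h = V/A = 1.328e-10 / 4.014e-05 = 3.309e-06 m.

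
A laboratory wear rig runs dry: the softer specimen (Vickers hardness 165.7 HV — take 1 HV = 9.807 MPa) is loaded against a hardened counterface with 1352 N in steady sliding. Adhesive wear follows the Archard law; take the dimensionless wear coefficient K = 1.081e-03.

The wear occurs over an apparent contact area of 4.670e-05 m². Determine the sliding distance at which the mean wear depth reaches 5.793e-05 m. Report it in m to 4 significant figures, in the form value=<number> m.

value=3.008 m

All working math maintains full precision. Intermediates are displayed rounded. Rounded once at the end: 4 significant digits.
Convert: Hardness H = 165.7 HV × 9.807 MPa/HV = 1625 MPa = 1.625e+09 Pa.
Expressed in SI base units: W = 1352 N, H = 1.625e+09 Pa, K = 1.081e-03.
Wearable volume V_lim = h_lim·A = 5.793e-05 · 4.670e-05 = 2.705e-09 m³.
Sliding life L = V_lim·H/(K·W) = 2.705e-09 · 1.625e+09 / (1.081e-03 · 1352) = 3.008 m.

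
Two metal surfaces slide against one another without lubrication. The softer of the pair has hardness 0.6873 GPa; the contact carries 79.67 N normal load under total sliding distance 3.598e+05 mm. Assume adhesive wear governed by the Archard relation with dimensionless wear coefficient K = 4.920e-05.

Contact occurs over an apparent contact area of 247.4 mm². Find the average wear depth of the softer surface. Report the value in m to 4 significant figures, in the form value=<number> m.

value=8.294e-06 m

The algebra carries exact precision — displayed values are rounded. Rounded once at the end: four significant digits.
Distance covered L = 3.598e+05 mm = 359.8 m.
Hardness H = 0.6873 GPa = 6.873e+08 Pa.
Contact area A = 247.4 mm² = 2.474e-04 m².
Expressed in SI base units: W = 79.67 N, H = 6.873e+08 Pa, K = 4.920e-05.
Worn volume V = K·W·L/H = 4.920e-05 · 79.67 · 359.8 / 6.873e+08 = 2.052e-09 m³.
Wear depth h = V/A = 2.052e-09 / 2.474e-04 = 8.294e-06 m.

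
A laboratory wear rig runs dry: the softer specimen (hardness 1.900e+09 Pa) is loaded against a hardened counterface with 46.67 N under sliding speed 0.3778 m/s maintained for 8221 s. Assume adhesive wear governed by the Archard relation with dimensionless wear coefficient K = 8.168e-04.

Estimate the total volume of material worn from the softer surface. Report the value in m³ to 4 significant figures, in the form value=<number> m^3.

value=6.231e-08 m^3

All arithmetic carries exact precision, and intermediate values are displayed rounded; rounded just once, at 4 significant figures.
Total distance L = v·t = 0.3778 m/s × 8221 s = 3106 m.
Expressed in SI base units: W = 46.67 N, H = 1.900e+09 Pa, K = 8.168e-04.
Volume removed: V = K·W·L/H = 8.168e-04 · 46.67 · 3106 / 1.900e+09 = 6.231e-08 m³.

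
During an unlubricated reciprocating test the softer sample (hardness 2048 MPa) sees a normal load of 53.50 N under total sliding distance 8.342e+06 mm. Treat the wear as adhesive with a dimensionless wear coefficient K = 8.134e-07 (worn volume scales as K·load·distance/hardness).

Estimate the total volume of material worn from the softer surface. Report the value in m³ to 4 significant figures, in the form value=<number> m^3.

value=1.773e-10 m^3

Each operation maintains full precision; the intermediates are shown rounded — rounded once at the end, at 4 significant digits.
Distance covered L = 8.342e+06 mm = 8342 m.
Hardness H = 2048 MPa = 2.048e+09 Pa.
As SI base values: W = 53.50 N, H = 2.048e+09 Pa, K = 8.134e-07.
Apply Archard: V = K·W·L/H = 8.134e-07 · 53.50 · 8342 / 2.048e+09 = 1.773e-10 m³.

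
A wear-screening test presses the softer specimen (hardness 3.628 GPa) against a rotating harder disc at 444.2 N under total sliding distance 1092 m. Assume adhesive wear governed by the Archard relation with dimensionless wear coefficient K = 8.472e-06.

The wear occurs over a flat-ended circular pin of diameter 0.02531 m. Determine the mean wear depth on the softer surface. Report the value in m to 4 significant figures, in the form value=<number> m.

The algebra carries full float precision — intermediate values are shown rounded, and a lone final rounding, at four significant figures.
Hardness H = 3.628 GPa = 3.628e+09 Pa.
Contact area A = π·d²/4 = π·(0.02531 m)²/4 = 5.031e-04 m².
Collected in SI base units: W = 444.2 N, H = 3.628e+09 Pa, K = 8.472e-06.
Wear volume V = K·W·L/H = 8.472e-06 · 444.2 · 1092 / 3.628e+09 = 1.133e-09 m³.
Mean depth h = V/A = 1.133e-09 / 5.031e-04 = 2.251e-06 m.

value=2.251e-06 m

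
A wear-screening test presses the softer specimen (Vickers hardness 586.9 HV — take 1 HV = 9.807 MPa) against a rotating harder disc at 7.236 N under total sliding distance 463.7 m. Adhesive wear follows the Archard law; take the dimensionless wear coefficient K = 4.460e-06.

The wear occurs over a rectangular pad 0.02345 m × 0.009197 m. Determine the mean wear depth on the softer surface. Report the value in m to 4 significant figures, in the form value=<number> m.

value=1.206e-08 m

Every step keeps full float precision. Intermediate values are printed rounded. Rounded just once to four significant digits.
Hardness H = 586.9 HV × 9.807 MPa/HV = 5756 MPa = 5.756e+09 Pa.
Contact area A = 0.02345 m × 0.009197 m = 2.157e-04 m².
Collected in SI base units: W = 7.236 N, H = 5.756e+09 Pa, K = 4.460e-06.
Archard volume V = K·W·L/H = 4.460e-06 · 7.236 · 463.7 / 5.756e+09 = 2.600e-12 m³.
Wear depth h = V/A = 2.600e-12 / 2.157e-04 = 1.206e-08 m.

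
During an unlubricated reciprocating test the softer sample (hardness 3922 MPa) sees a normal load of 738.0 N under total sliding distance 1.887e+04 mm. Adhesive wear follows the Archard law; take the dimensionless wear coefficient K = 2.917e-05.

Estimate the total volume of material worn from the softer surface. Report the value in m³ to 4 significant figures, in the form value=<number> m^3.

The intermediates are shown rounded; each operation maintains full float precision. Rounded once at the end, at four significant figures.
Convert: Path length L = 1.887e+04 mm = 18.87 m.
Convert: Hardness H = 3922 MPa = 3.922e+09 Pa.
Working in SI base units: W = 738.0 N, H = 3.922e+09 Pa, K = 2.917e-05.
By Archard's law, V = K·W·L/H = 2.917e-05 · 738.0 · 18.87 / 3.922e+09 = 1.036e-10 m³.

value=1.036e-10 m^3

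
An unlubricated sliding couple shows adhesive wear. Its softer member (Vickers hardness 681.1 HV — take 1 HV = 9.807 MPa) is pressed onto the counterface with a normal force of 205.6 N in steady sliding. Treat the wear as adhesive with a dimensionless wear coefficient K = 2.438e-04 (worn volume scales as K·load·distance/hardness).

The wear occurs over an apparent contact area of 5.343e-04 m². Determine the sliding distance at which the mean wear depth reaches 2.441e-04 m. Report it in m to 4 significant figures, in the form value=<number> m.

All working math carries full precision, and printed values are rounded — rounded once at the end to 4 significant figures.
Hardness H = 681.1 HV × 9.807 MPa/HV = 6680 MPa = 6.680e+09 Pa.
Expressed in SI base units: W = 205.6 N, H = 6.680e+09 Pa, K = 2.438e-04.
Limit volume V_lim = h_lim·A = 2.441e-04 · 5.343e-04 = 1.304e-07 m³.
Life L = V_lim·H/(K·W) = 1.304e-07 · 6.680e+09 / (2.438e-04 · 205.6) = 1.738e+04 m.

value=1.738e+04 m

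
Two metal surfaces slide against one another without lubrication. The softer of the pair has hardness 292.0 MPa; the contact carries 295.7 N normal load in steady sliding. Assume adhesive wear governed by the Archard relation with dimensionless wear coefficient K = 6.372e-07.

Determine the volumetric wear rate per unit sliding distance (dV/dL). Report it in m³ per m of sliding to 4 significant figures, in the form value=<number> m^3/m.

value=6.453e-13 m^3/m

Intermediates are shown rounded — all arithmetic maintains full float precision. Rounded just once, at four significant figures.
Convert: Hardness H = 292.0 MPa = 2.920e+08 Pa.
Restated in SI base units: W = 295.7 N, H = 2.920e+08 Pa, K = 6.372e-07.
Sliding wear rate dV/dL = K·W/H, per unit distance: 6.372e-07 · 295.7 / 2.920e+08 = 6.453e-13 m³/m.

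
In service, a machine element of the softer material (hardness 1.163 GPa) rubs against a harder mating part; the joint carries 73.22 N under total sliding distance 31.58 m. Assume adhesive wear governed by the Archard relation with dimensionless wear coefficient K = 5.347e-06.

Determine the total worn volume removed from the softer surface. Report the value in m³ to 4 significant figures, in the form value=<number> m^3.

All arithmetic carries exact precision, and quoted intermediates are rounded, and a lone final rounding, at four significant digits.
Hardness H = 1.163 GPa = 1.163e+09 Pa.
In SI base units, W = 73.22 N, H = 1.163e+09 Pa, K = 5.347e-06.
By Archard's law, V = K·W·L/H = 5.347e-06 · 73.22 · 31.58 / 1.163e+09 = 1.063e-11 m³.

value=1.063e-11 m^3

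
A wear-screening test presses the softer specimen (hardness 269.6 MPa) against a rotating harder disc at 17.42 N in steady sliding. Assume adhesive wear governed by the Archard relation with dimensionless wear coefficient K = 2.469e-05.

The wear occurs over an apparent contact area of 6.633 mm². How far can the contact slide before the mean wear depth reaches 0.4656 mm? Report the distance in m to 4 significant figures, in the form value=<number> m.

value=1936 m

Shown intermediates are rounded, and each operation maintains full precision — rounded once at the end to 4 significant digits.
Convert: Hardness H = 269.6 MPa = 2.696e+08 Pa.
Convert: Contact area A = 6.633 mm² = 6.633e-06 m².
Convert: Depth limit h_lim = 0.4656 mm = 4.656e-04 m.
In SI base units: W = 17.42 N, H = 2.696e+08 Pa, K = 2.469e-05.
Allowed volume V_lim = h_lim·A = 4.656e-04 · 6.633e-06 = 3.088e-09 m³.
Inverting, life L = V_lim·H/(K·W) = 3.088e-09 · 2.696e+08 / (2.469e-05 · 17.42) = 1936 m.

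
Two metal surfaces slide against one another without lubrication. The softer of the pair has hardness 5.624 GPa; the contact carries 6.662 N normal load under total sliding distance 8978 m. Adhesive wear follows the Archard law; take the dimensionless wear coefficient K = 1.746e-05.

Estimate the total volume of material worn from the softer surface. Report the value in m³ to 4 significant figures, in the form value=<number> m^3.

value=1.857e-10 m^3

Intermediate values are shown rounded. All arithmetic maintains full float precision, and one final rounding to four significant figures.
Hardness H = 5.624 GPa = 5.624e+09 Pa.
Restated in SI base units: W = 6.662 N, H = 5.624e+09 Pa, K = 1.746e-05.
Wear volume V = K·W·L/H = 1.746e-05 · 6.662 · 8978 / 5.624e+09 = 1.857e-10 m³.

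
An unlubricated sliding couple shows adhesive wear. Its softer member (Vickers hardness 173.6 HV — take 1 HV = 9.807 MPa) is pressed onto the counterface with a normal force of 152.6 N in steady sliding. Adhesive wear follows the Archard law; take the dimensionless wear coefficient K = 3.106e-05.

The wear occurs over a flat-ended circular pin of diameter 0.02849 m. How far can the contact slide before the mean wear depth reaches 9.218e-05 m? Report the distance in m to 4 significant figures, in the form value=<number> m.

value=2.111e+04 m

Each operation keeps full float precision. Intermediates are shown rounded. Rounded once at the end: 4 significant digits.
Hardness H = 173.6 HV × 9.807 MPa/HV = 1702 MPa = 1.702e+09 Pa.
Contact area A = π·d²/4 = π·(0.02849 m)²/4 = 6.375e-04 m².
Collected in SI base units: W = 152.6 N, H = 1.702e+09 Pa, K = 3.106e-05.
At the depth limit, V_lim = h_lim·A = 9.218e-05 · 6.375e-04 = 5.876e-08 m³.
Thus life L = V_lim·H/(K·W) = 5.876e-08 · 1.702e+09 / (3.106e-05 · 152.6) = 2.111e+04 m.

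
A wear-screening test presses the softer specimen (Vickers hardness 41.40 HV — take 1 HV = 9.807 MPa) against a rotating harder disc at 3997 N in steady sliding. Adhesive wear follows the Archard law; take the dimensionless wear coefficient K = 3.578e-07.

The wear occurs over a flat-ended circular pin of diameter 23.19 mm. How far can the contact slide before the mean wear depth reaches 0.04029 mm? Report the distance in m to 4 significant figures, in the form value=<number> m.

value=4831 m

The algebra keeps exact precision — intermediate values are shown rounded; a single final rounding to 4 significant digits.
Hardness H = 41.40 HV × 9.807 MPa/HV = 406.0 MPa = 4.060e+08 Pa.
Pin diameter d = 23.19 mm = 0.02319 m. Contact area A = π·d²/4 = π·(0.02319 m)²/4 = 4.224e-04 m².
Depth limit h_lim = 0.04029 mm = 4.029e-05 m.
SI base units throughout: W = 3997 N, H = 4.060e+08 Pa, K = 3.578e-07.
Allowed volume V_lim = h_lim·A = 4.029e-05 · 4.224e-04 = 1.702e-08 m³.
Life L = V_lim·H/(K·W) = 1.702e-08 · 4.060e+08 / (3.578e-07 · 3997) = 4831 m.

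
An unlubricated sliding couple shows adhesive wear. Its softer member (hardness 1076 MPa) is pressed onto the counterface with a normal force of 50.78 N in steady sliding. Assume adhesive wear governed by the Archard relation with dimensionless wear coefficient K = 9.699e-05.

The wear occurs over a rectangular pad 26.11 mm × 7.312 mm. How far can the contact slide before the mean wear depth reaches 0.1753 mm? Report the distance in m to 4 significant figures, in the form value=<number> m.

value=7312 m

Every step carries exact precision. Shown intermediates are rounded. Rounded just once to 4 significant figures.
Convert: Hardness H = 1076 MPa = 1.076e+09 Pa.
Convert: Pad sides 26.11 mm × 7.312 mm = 0.02611 m × 0.007312 m. Contact area A = 0.02611 m × 0.007312 m = 1.909e-04 m².
Convert: Depth limit h_lim = 0.1753 mm = 1.753e-04 m.
Working in SI base units: W = 50.78 N, H = 1.076e+09 Pa, K = 9.699e-05.
Volume at the limit: V_lim = h_lim·A = 1.753e-04 · 1.909e-04 = 3.347e-08 m³.
So the life L = V_lim·H/(K·W) = 3.347e-08 · 1.076e+09 / (9.699e-05 · 50.78) = 7312 m.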